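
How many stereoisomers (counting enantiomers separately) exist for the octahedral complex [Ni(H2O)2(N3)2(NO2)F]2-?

8

In an octahedral complex each vertex has one trans partner and four cis neighbours.
There are 6 geometric isomers: H2O cis, N3 cis (3 arrangements, 2 chiral); H2O cis, N3 trans; H2O trans, N3 cis; H2O trans, N3 trans.
Of these, 2 lack any improper symmetry element and so occur as enantiomeric pairs, giving 6 + 2 = 8 stereoisomers in total.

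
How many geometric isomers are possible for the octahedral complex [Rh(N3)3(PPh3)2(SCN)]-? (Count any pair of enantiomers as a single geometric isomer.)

3

Systematic placement gives 3 geometric isomers: N3 mer, PPh3 cis; N3 mer, PPh3 trans; N3 fac, PPh3 cis.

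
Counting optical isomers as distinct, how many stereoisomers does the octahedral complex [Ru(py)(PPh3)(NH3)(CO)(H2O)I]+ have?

Placing the ligands in turn and identifying arrangements related by rotation or reflection leaves 15 distinct geometric isomers.
Of these, 15 lack any improper symmetry element and so occur as enantiomeric pairs, giving 15 + 15 = 30 stereoisomers in total.

30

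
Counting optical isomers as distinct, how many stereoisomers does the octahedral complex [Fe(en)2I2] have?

3

In an octahedral complex each vertex has one trans partner and four cis neighbours.
Each en is bidentate and must span two cis positions.
Systematic placement gives 2 geometric isomers: I trans; I cis (chiral).
One of these lacks any improper symmetry element and so occurs as an enantiomeric pair, giving 2 + 1 = 3 stereoisomers in total.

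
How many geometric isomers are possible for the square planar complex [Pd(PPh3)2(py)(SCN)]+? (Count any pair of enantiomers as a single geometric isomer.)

In a square planar complex each vertex has one trans partner and two cis neighbours.
The distinct arrangements are (2 in all): PPh3 cis; PPh3 trans.

2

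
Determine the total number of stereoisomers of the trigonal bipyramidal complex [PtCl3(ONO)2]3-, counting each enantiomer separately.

In a trigonal bipyramid the two axial positions differ from the three equatorial ones.
The distinct arrangements are (3 in all): ONO both equatorial; ONO one axial, one equatorial; ONO both axial.
Each arrangement has an internal mirror plane or centre of symmetry, so none is chiral.

3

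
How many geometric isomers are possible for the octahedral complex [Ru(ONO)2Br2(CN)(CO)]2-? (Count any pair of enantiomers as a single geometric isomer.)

In an octahedral complex each vertex has one trans partner and four cis neighbours.
Working through the distinct placements yields 6 geometric isomers: ONO trans, Br trans; ONO cis, Br trans; ONO trans, Br cis; ONO cis, Br cis (3 arrangements, 2 chiral).

6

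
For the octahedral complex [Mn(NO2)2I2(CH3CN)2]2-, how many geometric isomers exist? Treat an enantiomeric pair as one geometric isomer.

5

The six octahedral sites form three mutually perpendicular trans pairs.
Working through the distinct placements yields 5 geometric isomers: NO2 trans, I trans, CH3CN trans; NO2 cis, I cis, CH3CN trans; NO2 trans, I cis, CH3CN cis; NO2 cis, I cis, CH3CN cis (chiral); NO2 cis, I trans, CH3CN cis.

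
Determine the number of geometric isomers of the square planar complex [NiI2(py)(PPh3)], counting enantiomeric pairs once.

2

A square has two trans pairs of vertices; adjacent vertices are cis.
The distinct arrangements are (2 in all): I cis; I trans.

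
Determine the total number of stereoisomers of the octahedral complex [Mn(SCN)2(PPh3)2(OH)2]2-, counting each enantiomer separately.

The distinct arrangements are (5 in all): SCN trans, PPh3 trans, OH trans; SCN cis, PPh3 cis, OH trans; SCN trans, PPh3 cis, OH cis; SCN cis, PPh3 cis, OH cis (chiral); SCN cis, PPh3 trans, OH cis.
One of these lacks any improper symmetry element and so occurs as an enantiomeric pair, giving 5 + 1 = 6 stereoisomers in total.

6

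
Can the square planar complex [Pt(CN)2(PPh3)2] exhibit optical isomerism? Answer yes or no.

no

There are 2 geometric isomers: CN cis; CN trans.
Each arrangement has an internal mirror plane or centre of symmetry, so none is chiral.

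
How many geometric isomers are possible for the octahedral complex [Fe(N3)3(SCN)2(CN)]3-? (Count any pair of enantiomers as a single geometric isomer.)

3

In an octahedral complex each vertex has one trans partner and four cis neighbours.
The distinct arrangements are (3 in all): N3 mer, SCN trans; N3 fac, SCN cis; N3 mer, SCN cis.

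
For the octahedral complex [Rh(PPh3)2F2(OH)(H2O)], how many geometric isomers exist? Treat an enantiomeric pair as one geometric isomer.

6

In an octahedral complex each vertex has one trans partner and four cis neighbours.
Systematic placement gives 6 geometric isomers: PPh3 trans, F trans; PPh3 cis, F trans; PPh3 trans, F cis; PPh3 cis, F cis (3 arrangements, 2 chiral).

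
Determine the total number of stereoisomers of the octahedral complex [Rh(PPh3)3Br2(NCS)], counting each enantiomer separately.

An octahedron has six vertices in three trans pairs; every non-trans pair is cis.
There are 3 geometric isomers: PPh3 mer, Br trans; PPh3 mer, Br cis; PPh3 fac, Br cis.
Each arrangement has an internal mirror plane or centre of symmetry, so none is chiral.

3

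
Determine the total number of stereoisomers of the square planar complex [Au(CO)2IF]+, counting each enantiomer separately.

A square has two trans pairs of vertices; adjacent vertices are cis.
Systematic placement gives 2 geometric isomers: CO cis; CO trans.
Each arrangement has an internal mirror plane or centre of symmetry, so none is chiral.

2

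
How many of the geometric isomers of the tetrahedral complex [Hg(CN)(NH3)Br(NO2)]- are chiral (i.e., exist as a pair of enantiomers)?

All four vertices of a tetrahedron are equivalent and mutually adjacent, so cis/trans isomerism cannot arise.
Only one geometric arrangement is possible; it has no improper symmetry element, so it exists as a pair of enantiomers (2 stereoisomers).

1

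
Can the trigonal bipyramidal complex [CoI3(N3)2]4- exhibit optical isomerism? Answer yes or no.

In a trigonal bipyramid the two axial positions differ from the three equatorial ones.
The distinct arrangements are (3 in all): N3 both equatorial; N3 one axial, one equatorial; N3 both axial.
Each arrangement has an internal mirror plane or centre of symmetry, so none is chiral.

no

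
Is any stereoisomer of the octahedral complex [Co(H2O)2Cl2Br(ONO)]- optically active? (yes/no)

yes

In an octahedral complex each vertex has one trans partner and four cis neighbours.
There are 6 geometric isomers: H2O cis, Cl cis (3 arrangements, 2 chiral); H2O trans, Cl cis; H2O cis, Cl trans; H2O trans, Cl trans.
Of these, 2 lack any improper symmetry element and so occur as enantiomeric pairs, giving 6 + 2 = 8 stereoisomers in total.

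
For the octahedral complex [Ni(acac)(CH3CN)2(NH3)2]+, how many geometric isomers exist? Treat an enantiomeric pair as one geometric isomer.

3

The six octahedral sites form three mutually perpendicular trans pairs.
Each acac is bidentate and must span two cis positions.
Systematic placement gives 3 geometric isomers: CH3CN trans, NH3 cis; CH3CN cis, NH3 cis (chiral); CH3CN cis, NH3 trans.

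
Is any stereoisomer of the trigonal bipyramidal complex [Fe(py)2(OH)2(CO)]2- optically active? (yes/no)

yes

In a trigonal bipyramid the two axial positions differ from the three equatorial ones.
Systematic enumeration (placing each ligand type in turn and discarding arrangements equivalent by rotation or reflection) gives 5 geometric isomers.
One of these lacks any improper symmetry element and so occurs as an enantiomeric pair, giving 5 + 1 = 6 stereoisomers in total.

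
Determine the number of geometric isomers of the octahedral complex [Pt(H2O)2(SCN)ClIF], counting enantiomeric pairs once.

An octahedron has six vertices in three trans pairs; every non-trans pair is cis.
Placing the ligands in turn and identifying arrangements related by rotation or reflection leaves 9 distinct geometric isomers.

9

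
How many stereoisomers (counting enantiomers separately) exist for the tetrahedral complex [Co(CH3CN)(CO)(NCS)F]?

All four vertices of a tetrahedron are equivalent and mutually adjacent, so cis/trans isomerism cannot arise.
Only one geometric arrangement is possible; it has no improper symmetry element, so it exists as a pair of enantiomers (2 stereoisomers).

2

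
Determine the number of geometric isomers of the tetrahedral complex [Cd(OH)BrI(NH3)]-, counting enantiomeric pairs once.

All four vertices of a tetrahedron are equivalent and mutually adjacent, so cis/trans isomerism cannot arise.
Only one geometric arrangement is possible; it has no improper symmetry element, so it exists as a pair of enantiomers (2 stereoisomers).

1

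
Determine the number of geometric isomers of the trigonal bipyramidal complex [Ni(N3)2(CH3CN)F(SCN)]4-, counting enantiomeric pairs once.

Placing the ligands in turn and identifying arrangements related by rotation or reflection leaves 7 distinct geometric isomers.

7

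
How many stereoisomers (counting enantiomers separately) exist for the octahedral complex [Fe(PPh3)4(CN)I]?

2

An octahedron has six vertices in three trans pairs; every non-trans pair is cis.
Working through the distinct placements yields 2 geometric isomers: CN and I mutually trans; CN and I mutually cis.
Each arrangement has an internal mirror plane or centre of symmetry, so none is chiral.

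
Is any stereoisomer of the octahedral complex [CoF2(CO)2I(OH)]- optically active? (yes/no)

There are 6 geometric isomers: F trans, CO trans; F cis, CO trans; F cis, CO cis (3 arrangements, 2 chiral); F trans, CO cis.
Of these, 2 lack any improper symmetry element and so occur as enantiomeric pairs, giving 6 + 2 = 8 stereoisomers in total.

yes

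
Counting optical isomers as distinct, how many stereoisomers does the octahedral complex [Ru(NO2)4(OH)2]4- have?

2

Working through the distinct placements yields 2 geometric isomers: OH trans; OH cis.
Each arrangement has an internal mirror plane or centre of symmetry, so none is chiral.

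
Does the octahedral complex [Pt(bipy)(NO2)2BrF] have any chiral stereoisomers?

yes

The six octahedral sites form three mutually perpendicular trans pairs.
Each bipy is bidentate and must span two cis positions.
Working through the distinct placements yields 4 geometric isomers: NO2 cis (3 arrangements, 2 chiral); NO2 trans.
Of these, 2 lack any improper symmetry element and so occur as enantiomeric pairs, giving 4 + 2 = 6 stereoisomers in total.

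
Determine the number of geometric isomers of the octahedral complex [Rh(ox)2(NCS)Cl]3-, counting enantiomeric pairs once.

2

The six octahedral sites form three mutually perpendicular trans pairs.
Each ox is bidentate and must span two cis positions.
There are 2 geometric isomers: NCS and Cl mutually trans; NCS and Cl mutually cis (chiral).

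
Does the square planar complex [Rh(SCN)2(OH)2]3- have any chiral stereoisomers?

A square has two trans pairs of vertices; adjacent vertices are cis.
Systematic placement gives 2 geometric isomers: SCN cis; SCN trans.
Each arrangement has an internal mirror plane or centre of symmetry, so none is chiral.

no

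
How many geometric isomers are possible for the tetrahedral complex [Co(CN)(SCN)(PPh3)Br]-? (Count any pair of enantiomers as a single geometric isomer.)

1

Only one geometric arrangement is possible; it has no improper symmetry element, so it exists as a pair of enantiomers (2 stereoisomers).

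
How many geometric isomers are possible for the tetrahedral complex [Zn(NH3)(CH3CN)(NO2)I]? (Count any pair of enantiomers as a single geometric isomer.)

1

In a tetrahedral complex all four positions are equivalent and every pair of ligands is adjacent — there is no cis/trans distinction.
Only one geometric arrangement is possible; it has no improper symmetry element, so it exists as a pair of enantiomers (2 stereoisomers).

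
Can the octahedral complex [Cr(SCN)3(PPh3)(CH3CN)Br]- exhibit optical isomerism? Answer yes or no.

yes

Systematic placement gives 4 geometric isomers: SCN mer (3 arrangements); SCN fac (chiral).
One of these lacks any improper symmetry element and so occurs as an enantiomeric pair, giving 4 + 1 = 5 stereoisomers in total.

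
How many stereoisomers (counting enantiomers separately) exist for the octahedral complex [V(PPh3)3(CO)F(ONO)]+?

In an octahedral complex each vertex has one trans partner and four cis neighbours.
Working through the distinct placements yields 4 geometric isomers: PPh3 mer (3 arrangements); PPh3 fac (chiral).
One of these lacks any improper symmetry element and so occurs as an enantiomeric pair, giving 4 + 1 = 5 stereoisomers in total.

5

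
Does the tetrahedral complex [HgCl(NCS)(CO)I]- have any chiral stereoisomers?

All four vertices of a tetrahedron are equivalent and mutually adjacent, so cis/trans isomerism cannot arise.
Only one geometric arrangement is possible; it has no improper symmetry element, so it exists as a pair of enantiomers (2 stereoisomers).

yes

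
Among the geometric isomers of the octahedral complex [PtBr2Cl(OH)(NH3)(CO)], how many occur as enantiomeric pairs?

In an octahedral complex each vertex has one trans partner and four cis neighbours.
Systematic enumeration (placing each ligand type in turn and discarding arrangements equivalent by rotation or reflection) gives 9 geometric isomers.
Of these, 6 lack any improper symmetry element and so occur as enantiomeric pairs, giving 9 + 6 = 15 stereoisomers in total.

6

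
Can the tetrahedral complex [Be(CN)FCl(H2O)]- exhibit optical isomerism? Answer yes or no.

All four vertices of a tetrahedron are equivalent and mutually adjacent, so cis/trans isomerism cannot arise.
Only one geometric arrangement is possible; it has no improper symmetry element, so it exists as a pair of enantiomers (2 stereoisomers).

yes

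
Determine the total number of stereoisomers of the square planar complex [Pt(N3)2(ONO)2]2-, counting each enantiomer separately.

2

In a square planar complex each vertex has one trans partner and two cis neighbours.
Working through the distinct placements yields 2 geometric isomers: N3 cis; N3 trans.
Each arrangement has an internal mirror plane or centre of symmetry, so none is chiral.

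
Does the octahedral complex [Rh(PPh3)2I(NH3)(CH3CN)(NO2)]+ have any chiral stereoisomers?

yes

An octahedron has six vertices in three trans pairs; every non-trans pair is cis.
Placing the ligands in turn and identifying arrangements related by rotation or reflection leaves 9 distinct geometric isomers.
Of these, 6 lack any improper symmetry element and so occur as enantiomeric pairs, giving 9 + 6 = 15 stereoisomers in total.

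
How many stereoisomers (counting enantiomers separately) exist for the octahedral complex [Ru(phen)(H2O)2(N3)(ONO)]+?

6

The six octahedral sites form three mutually perpendicular trans pairs.
Each phen is bidentate and must span two cis positions.
There are 4 geometric isomers: H2O trans; H2O cis (3 arrangements, 2 chiral).
Of these, 2 lack any improper symmetry element and so occur as enantiomeric pairs, giving 4 + 2 = 6 stereoisomers in total.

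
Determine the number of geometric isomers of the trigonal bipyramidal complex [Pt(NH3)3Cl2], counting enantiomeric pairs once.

3

A trigonal bipyramid has two axial and three equatorial sites, which are chemically inequivalent.
There are 3 geometric isomers: Cl both axial; Cl one axial, one equatorial; Cl both equatorial.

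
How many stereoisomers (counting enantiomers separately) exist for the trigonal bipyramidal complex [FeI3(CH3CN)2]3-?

A trigonal bipyramid has two axial and three equatorial sites, which are chemically inequivalent.
Systematic placement gives 3 geometric isomers: CH3CN both axial; CH3CN one axial, one equatorial; CH3CN both equatorial.
Each arrangement has an internal mirror plane or centre of symmetry, so none is chiral.

3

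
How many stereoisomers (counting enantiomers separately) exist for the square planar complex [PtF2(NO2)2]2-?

Working through the distinct placements yields 2 geometric isomers: F cis; F trans.
Each arrangement has an internal mirror plane or centre of symmetry, so none is chiral.

2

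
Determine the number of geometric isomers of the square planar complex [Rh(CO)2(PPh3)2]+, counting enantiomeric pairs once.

In a square planar complex each vertex has one trans partner and two cis neighbours.
Systematic placement gives 2 geometric isomers: CO cis; CO trans.

2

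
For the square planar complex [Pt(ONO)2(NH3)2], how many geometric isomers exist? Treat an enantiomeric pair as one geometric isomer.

The distinct arrangements are (2 in all): ONO cis; ONO trans.

2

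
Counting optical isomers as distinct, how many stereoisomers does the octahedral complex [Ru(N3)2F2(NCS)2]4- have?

An octahedron has six vertices in three trans pairs; every non-trans pair is cis.
The distinct arrangements are (5 in all): N3 trans, F trans, NCS trans; N3 cis, F trans, NCS cis; N3 cis, F cis, NCS trans; N3 cis, F cis, NCS cis (chiral); N3 trans, F cis, NCS cis.
One of these lacks any improper symmetry element and so occurs as an enantiomeric pair, giving 5 + 1 = 6 stereoisomers in total.

6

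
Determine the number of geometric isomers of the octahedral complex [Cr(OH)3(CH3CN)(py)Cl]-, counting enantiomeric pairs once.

4

The six octahedral sites form three mutually perpendicular trans pairs.
The distinct arrangements are (4 in all): OH mer (3 arrangements); OH fac (chiral).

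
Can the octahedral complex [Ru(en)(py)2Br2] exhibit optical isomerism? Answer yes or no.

yes

In an octahedral complex each vertex has one trans partner and four cis neighbours.
Each en is bidentate and must span two cis positions.
There are 3 geometric isomers: py cis, Br trans; py trans, Br cis; py cis, Br cis (chiral).
One of these lacks any improper symmetry element and so occurs as an enantiomeric pair, giving 3 + 1 = 4 stereoisomers in total.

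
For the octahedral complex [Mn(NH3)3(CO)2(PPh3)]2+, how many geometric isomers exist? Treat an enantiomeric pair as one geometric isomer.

3

An octahedron has six vertices in three trans pairs; every non-trans pair is cis.
There are 3 geometric isomers: NH3 mer, CO trans; NH3 fac, CO cis; NH3 mer, CO cis.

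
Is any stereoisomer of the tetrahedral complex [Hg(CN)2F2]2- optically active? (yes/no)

no

Only one geometric arrangement is possible.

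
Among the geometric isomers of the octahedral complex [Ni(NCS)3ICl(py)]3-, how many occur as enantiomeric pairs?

1

The six octahedral sites form three mutually perpendicular trans pairs.
Systematic placement gives 4 geometric isomers: NCS mer (3 arrangements); NCS fac (chiral).
One of these lacks any improper symmetry element and so occurs as an enantiomeric pair, giving 4 + 1 = 5 stereoisomers in total.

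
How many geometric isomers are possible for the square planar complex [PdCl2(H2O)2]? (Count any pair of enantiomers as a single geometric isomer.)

A square has two trans pairs of vertices; adjacent vertices are cis.
Working through the distinct placements yields 2 geometric isomers: Cl cis; Cl trans.

2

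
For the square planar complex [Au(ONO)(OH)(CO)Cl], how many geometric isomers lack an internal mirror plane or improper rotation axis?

A square has two trans pairs of vertices; adjacent vertices are cis.
Systematic placement gives 3 geometric isomers: (CO/OH trans, Cl/ONO trans); (CO/ONO trans, Cl/OH trans); (CO/Cl trans, OH/ONO trans).
Each arrangement has an internal mirror plane or centre of symmetry, so none is chiral.

0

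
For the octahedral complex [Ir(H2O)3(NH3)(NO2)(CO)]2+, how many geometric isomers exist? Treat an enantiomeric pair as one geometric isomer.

4

Systematic placement gives 4 geometric isomers: H2O mer (3 arrangements); H2O fac (chiral).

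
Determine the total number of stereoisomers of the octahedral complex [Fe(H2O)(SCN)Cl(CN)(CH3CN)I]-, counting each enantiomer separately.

30

Placing the ligands in turn and identifying arrangements related by rotation or reflection leaves 15 distinct geometric isomers.
Of these, 15 lack any improper symmetry element and so occur as enantiomeric pairs, giving 15 + 15 = 30 stereoisomers in total.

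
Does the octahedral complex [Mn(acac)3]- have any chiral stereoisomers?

yes

In an octahedral complex each vertex has one trans partner and four cis neighbours.
Each acac is bidentate and must span two cis positions.
Only one geometric arrangement is possible; it has no improper symmetry element, so it exists as a pair of enantiomers (2 stereoisomers).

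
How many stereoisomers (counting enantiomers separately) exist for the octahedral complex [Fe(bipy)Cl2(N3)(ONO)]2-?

6

In an octahedral complex each vertex has one trans partner and four cis neighbours.
Each bipy is bidentate and must span two cis positions.
There are 4 geometric isomers: Cl trans; Cl cis (3 arrangements, 2 chiral).
Of these, 2 lack any improper symmetry element and so occur as enantiomeric pairs, giving 4 + 2 = 6 stereoisomers in total.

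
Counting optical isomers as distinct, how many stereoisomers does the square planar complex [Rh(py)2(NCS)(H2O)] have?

A square has two trans pairs of vertices; adjacent vertices are cis.
Systematic placement gives 2 geometric isomers: py cis; py trans.
Each arrangement has an internal mirror plane or centre of symmetry, so none is chiral.

2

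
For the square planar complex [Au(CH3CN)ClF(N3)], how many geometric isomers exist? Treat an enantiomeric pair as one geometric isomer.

3

A square has two trans pairs of vertices; adjacent vertices are cis.
Systematic placement gives 3 geometric isomers: (CH3CN/F trans, Cl/N3 trans); (CH3CN/N3 trans, Cl/F trans); (CH3CN/Cl trans, F/N3 trans).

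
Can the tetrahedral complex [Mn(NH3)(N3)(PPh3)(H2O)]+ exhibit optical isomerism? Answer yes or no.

yes

In a tetrahedral complex all four positions are equivalent and every pair of ligands is adjacent — there is no cis/trans distinction.
Only one geometric arrangement is possible; it has no improper symmetry element, so it exists as a pair of enantiomers (2 stereoisomers).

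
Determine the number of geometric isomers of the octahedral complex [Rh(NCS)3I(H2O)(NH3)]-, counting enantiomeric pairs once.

In an octahedral complex each vertex has one trans partner and four cis neighbours.
Working through the distinct placements yields 4 geometric isomers: NCS mer (3 arrangements); NCS fac (chiral).

4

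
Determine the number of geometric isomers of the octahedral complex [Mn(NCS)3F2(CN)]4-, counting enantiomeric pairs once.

An octahedron has six vertices in three trans pairs; every non-trans pair is cis.
There are 3 geometric isomers: NCS mer, F cis; NCS mer, F trans; NCS fac, F cis.

3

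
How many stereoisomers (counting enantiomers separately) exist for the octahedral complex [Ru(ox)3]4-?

In an octahedral complex each vertex has one trans partner and four cis neighbours.
Each ox is bidentate and must span two cis positions.
Only one geometric arrangement is possible; it has no improper symmetry element, so it exists as a pair of enantiomers (2 stereoisomers).

2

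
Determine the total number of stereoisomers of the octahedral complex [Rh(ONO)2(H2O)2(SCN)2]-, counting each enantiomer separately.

The six octahedral sites form three mutually perpendicular trans pairs.
There are 5 geometric isomers: ONO trans, H2O trans, SCN trans; ONO cis, H2O trans, SCN cis; ONO cis, H2O cis, SCN trans; ONO cis, H2O cis, SCN cis (chiral); ONO trans, H2O cis, SCN cis.
One of these lacks any improper symmetry element and so occurs as an enantiomeric pair, giving 5 + 1 = 6 stereoisomers in total.

6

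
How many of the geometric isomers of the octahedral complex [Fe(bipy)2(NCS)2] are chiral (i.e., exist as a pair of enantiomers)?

1

The six octahedral sites form three mutually perpendicular trans pairs.
Each bipy is bidentate and must span two cis positions.
Systematic placement gives 2 geometric isomers: NCS trans; NCS cis (chiral).
One of these lacks any improper symmetry element and so occurs as an enantiomeric pair, giving 2 + 1 = 3 stereoisomers in total.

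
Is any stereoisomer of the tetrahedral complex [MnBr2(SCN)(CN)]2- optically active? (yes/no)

In a tetrahedral complex all four positions are equivalent and every pair of ligands is adjacent — there is no cis/trans distinction.
Only one geometric arrangement is possible.

no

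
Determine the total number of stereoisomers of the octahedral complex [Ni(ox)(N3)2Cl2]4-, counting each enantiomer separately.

4

The six octahedral sites form three mutually perpendicular trans pairs.
Each ox is bidentate and must span two cis positions.
Systematic placement gives 3 geometric isomers: N3 cis, Cl trans; N3 cis, Cl cis (chiral); N3 trans, Cl cis.
One of these lacks any improper symmetry element and so occurs as an enantiomeric pair, giving 3 + 1 = 4 stereoisomers in total.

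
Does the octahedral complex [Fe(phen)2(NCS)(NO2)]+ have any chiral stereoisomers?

An octahedron has six vertices in three trans pairs; every non-trans pair is cis.
Each phen is bidentate and must span two cis positions.
There are 2 geometric isomers: NCS and NO2 mutually trans; NCS and NO2 mutually cis (chiral).
One of these lacks any improper symmetry element and so occurs as an enantiomeric pair, giving 2 + 1 = 3 stereoisomers in total.

yes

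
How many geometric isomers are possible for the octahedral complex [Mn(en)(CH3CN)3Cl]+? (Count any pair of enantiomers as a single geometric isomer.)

2

The six octahedral sites form three mutually perpendicular trans pairs.
Each en is bidentate and must span two cis positions.
The distinct arrangements are (2 in all): CH3CN mer; CH3CN fac.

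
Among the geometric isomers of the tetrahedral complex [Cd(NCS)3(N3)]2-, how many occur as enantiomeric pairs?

In a tetrahedral complex all four positions are equivalent and every pair of ligands is adjacent — there is no cis/trans distinction.
Only one geometric arrangement is possible.

0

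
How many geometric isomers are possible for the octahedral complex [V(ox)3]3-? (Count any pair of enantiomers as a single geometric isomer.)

1

An octahedron has six vertices in three trans pairs; every non-trans pair is cis.
Each ox is bidentate and must span two cis positions.
Only one geometric arrangement is possible; it has no improper symmetry element, so it exists as a pair of enantiomers (2 stereoisomers).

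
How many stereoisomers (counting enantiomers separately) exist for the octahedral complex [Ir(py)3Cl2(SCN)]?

In an octahedral complex each vertex has one trans partner and four cis neighbours.
Working through the distinct placements yields 3 geometric isomers: py mer, Cl trans; py mer, Cl cis; py fac, Cl cis.
Each arrangement has an internal mirror plane or centre of symmetry, so none is chiral.

3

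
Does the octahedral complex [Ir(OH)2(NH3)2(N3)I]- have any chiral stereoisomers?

In an octahedral complex each vertex has one trans partner and four cis neighbours.
Working through the distinct placements yields 6 geometric isomers: OH trans, NH3 trans; OH cis, NH3 cis (3 arrangements, 2 chiral); OH trans, NH3 cis; OH cis, NH3 trans.
Of these, 2 lack any improper symmetry element and so occur as enantiomeric pairs, giving 6 + 2 = 8 stereoisomers in total.

yes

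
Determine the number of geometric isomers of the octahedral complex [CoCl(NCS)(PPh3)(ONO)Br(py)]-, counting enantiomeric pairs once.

15

Systematic enumeration (placing each ligand type in turn and discarding arrangements equivalent by rotation or reflection) gives 15 geometric isomers.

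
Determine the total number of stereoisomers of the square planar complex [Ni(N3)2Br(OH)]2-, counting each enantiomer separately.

2

There are 2 geometric isomers: N3 cis; N3 trans.
Each arrangement has an internal mirror plane or centre of symmetry, so none is chiral.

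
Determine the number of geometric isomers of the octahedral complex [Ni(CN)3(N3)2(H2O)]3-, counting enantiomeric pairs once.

3

The six octahedral sites form three mutually perpendicular trans pairs.
There are 3 geometric isomers: CN mer, N3 trans; CN mer, N3 cis; CN fac, N3 cis.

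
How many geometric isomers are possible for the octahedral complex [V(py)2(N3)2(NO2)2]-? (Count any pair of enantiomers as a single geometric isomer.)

In an octahedral complex each vertex has one trans partner and four cis neighbours.
There are 5 geometric isomers: py trans, N3 trans, NO2 trans; py cis, N3 trans, NO2 cis; py trans, N3 cis, NO2 cis; py cis, N3 cis, NO2 cis (chiral); py cis, N3 cis, NO2 trans.

5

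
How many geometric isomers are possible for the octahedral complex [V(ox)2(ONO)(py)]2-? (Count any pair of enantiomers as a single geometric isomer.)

2

Each ox is bidentate and must span two cis positions.
Working through the distinct placements yields 2 geometric isomers: ONO and py mutually cis (chiral); ONO and py mutually trans.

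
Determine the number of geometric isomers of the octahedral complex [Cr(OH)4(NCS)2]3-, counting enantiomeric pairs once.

The six octahedral sites form three mutually perpendicular trans pairs.
There are 2 geometric isomers: NCS trans; NCS cis.

2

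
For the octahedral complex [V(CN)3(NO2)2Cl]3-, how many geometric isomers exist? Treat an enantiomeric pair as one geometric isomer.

3

The distinct arrangements are (3 in all): CN mer, NO2 trans; CN mer, NO2 cis; CN fac, NO2 cis.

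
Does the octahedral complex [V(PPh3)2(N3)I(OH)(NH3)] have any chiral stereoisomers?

The six octahedral sites form three mutually perpendicular trans pairs.
Systematic enumeration (placing each ligand type in turn and discarding arrangements equivalent by rotation or reflection) gives 9 geometric isomers.
Of these, 6 lack any improper symmetry element and so occur as enantiomeric pairs, giving 9 + 6 = 15 stereoisomers in total.

yes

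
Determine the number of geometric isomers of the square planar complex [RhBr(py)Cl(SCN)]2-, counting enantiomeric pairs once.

3

In a square planar complex each vertex has one trans partner and two cis neighbours.
Systematic placement gives 3 geometric isomers: (Br/SCN trans, Cl/py trans); (Br/py trans, Cl/SCN trans); (Br/Cl trans, SCN/py trans).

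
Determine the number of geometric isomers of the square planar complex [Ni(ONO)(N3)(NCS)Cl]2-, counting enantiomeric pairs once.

3

A square has two trans pairs of vertices; adjacent vertices are cis.
Working through the distinct placements yields 3 geometric isomers: (Cl/NCS trans, N3/ONO trans); (Cl/ONO trans, N3/NCS trans); (Cl/N3 trans, NCS/ONO trans).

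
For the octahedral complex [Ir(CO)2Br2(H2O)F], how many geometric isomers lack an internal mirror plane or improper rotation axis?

2

There are 6 geometric isomers: CO trans, Br trans; CO cis, Br trans; CO cis, Br cis (3 arrangements, 2 chiral); CO trans, Br cis.
Of these, 2 lack any improper symmetry element and so occur as enantiomeric pairs, giving 6 + 2 = 8 stereoisomers in total.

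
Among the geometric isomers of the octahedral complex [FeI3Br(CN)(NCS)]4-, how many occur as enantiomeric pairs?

1

An octahedron has six vertices in three trans pairs; every non-trans pair is cis.
Systematic placement gives 4 geometric isomers: I mer (3 arrangements); I fac (chiral).
One of these lacks any improper symmetry element and so occurs as an enantiomeric pair, giving 4 + 1 = 5 stereoisomers in total.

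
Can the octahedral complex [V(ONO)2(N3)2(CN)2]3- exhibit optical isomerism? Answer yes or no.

In an octahedral complex each vertex has one trans partner and four cis neighbours.
Working through the distinct placements yields 5 geometric isomers: ONO trans, N3 trans, CN trans; ONO cis, N3 cis, CN trans; ONO trans, N3 cis, CN cis; ONO cis, N3 cis, CN cis (chiral); ONO cis, N3 trans, CN cis.
One of these lacks any improper symmetry element and so occurs as an enantiomeric pair, giving 5 + 1 = 6 stereoisomers in total.

yes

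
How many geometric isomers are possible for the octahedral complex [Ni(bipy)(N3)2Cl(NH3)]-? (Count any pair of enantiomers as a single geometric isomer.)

The six octahedral sites form three mutually perpendicular trans pairs.
Each bipy is bidentate and must span two cis positions.
There are 4 geometric isomers: N3 cis (3 arrangements, 2 chiral); N3 trans.

4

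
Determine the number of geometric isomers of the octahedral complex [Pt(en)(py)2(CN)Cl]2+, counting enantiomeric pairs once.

Each en is bidentate and must span two cis positions.
The distinct arrangements are (4 in all): py cis (3 arrangements, 2 chiral); py trans.

4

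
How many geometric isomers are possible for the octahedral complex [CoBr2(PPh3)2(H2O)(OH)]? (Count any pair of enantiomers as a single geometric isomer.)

6

An octahedron has six vertices in three trans pairs; every non-trans pair is cis.
Working through the distinct placements yields 6 geometric isomers: Br trans, PPh3 trans; Br trans, PPh3 cis; Br cis, PPh3 trans; Br cis, PPh3 cis (3 arrangements, 2 chiral).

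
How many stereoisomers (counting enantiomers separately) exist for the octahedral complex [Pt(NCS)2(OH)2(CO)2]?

6

In an octahedral complex each vertex has one trans partner and four cis neighbours.
Systematic placement gives 5 geometric isomers: NCS trans, OH trans, CO trans; NCS cis, OH cis, CO trans; NCS cis, OH trans, CO cis; NCS cis, OH cis, CO cis (chiral); NCS trans, OH cis, CO cis.
One of these lacks any improper symmetry element and so occurs as an enantiomeric pair, giving 5 + 1 = 6 stereoisomers in total.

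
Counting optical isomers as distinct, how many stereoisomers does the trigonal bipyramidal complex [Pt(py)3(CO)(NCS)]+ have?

In a trigonal bipyramid the two axial positions differ from the three equatorial ones.
Working through the distinct placements yields 4 geometric isomers: CO axial, NCS axial; CO axial, NCS equatorial; CO equatorial, NCS axial; CO equatorial, NCS equatorial.
Each arrangement has an internal mirror plane or centre of symmetry, so none is chiral.

4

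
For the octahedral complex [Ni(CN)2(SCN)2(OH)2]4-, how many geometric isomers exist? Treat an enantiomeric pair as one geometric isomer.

5

Systematic placement gives 5 geometric isomers: CN trans, SCN trans, OH trans; CN trans, SCN cis, OH cis; CN cis, SCN trans, OH cis; CN cis, SCN cis, OH cis (chiral); CN cis, SCN cis, OH trans.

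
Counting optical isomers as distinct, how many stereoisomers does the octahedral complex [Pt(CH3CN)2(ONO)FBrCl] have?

15

Placing the ligands in turn and identifying arrangements related by rotation or reflection leaves 9 distinct geometric isomers.
Of these, 6 lack any improper symmetry element and so occur as enantiomeric pairs, giving 9 + 6 = 15 stereoisomers in total.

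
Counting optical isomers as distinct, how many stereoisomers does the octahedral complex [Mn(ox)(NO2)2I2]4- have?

The six octahedral sites form three mutually perpendicular trans pairs.
Each ox is bidentate and must span two cis positions.
Systematic placement gives 3 geometric isomers: NO2 cis, I trans; NO2 cis, I cis (chiral); NO2 trans, I cis.
One of these lacks any improper symmetry element and so occurs as an enantiomeric pair, giving 3 + 1 = 4 stereoisomers in total.

4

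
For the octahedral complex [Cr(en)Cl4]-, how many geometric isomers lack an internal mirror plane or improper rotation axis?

0

The six octahedral sites form three mutually perpendicular trans pairs.
Each en is bidentate and must span two cis positions.
Only one geometric arrangement is possible.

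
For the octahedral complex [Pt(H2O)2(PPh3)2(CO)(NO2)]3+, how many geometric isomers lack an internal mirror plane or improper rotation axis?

2

In an octahedral complex each vertex has one trans partner and four cis neighbours.
There are 6 geometric isomers: H2O cis, PPh3 trans; H2O cis, PPh3 cis (3 arrangements, 2 chiral); H2O trans, PPh3 trans; H2O trans, PPh3 cis.
Of these, 2 lack any improper symmetry element and so occur as enantiomeric pairs, giving 6 + 2 = 8 stereoisomers in total.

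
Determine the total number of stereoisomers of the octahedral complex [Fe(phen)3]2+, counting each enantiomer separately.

Each phen is bidentate and must span two cis positions.
Only one geometric arrangement is possible; it has no improper symmetry element, so it exists as a pair of enantiomers (2 stereoisomers).

2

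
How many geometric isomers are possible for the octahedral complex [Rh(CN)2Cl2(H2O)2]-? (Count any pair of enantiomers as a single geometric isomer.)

5

An octahedron has six vertices in three trans pairs; every non-trans pair is cis.
There are 5 geometric isomers: CN trans, Cl trans, H2O trans; CN trans, Cl cis, H2O cis; CN cis, Cl cis, H2O trans; CN cis, Cl cis, H2O cis (chiral); CN cis, Cl trans, H2O cis.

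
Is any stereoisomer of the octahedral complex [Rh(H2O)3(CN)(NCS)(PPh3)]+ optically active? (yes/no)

The six octahedral sites form three mutually perpendicular trans pairs.
The distinct arrangements are (4 in all): H2O mer (3 arrangements); H2O fac (chiral).
One of these lacks any improper symmetry element and so occurs as an enantiomeric pair, giving 4 + 1 = 5 stereoisomers in total.

yes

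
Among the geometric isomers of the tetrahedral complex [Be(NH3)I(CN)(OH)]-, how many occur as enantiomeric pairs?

Only one geometric arrangement is possible; it has no improper symmetry element, so it exists as a pair of enantiomers (2 stereoisomers).

1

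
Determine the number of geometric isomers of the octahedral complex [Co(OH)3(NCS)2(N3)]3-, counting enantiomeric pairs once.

The six octahedral sites form three mutually perpendicular trans pairs.
Working through the distinct placements yields 3 geometric isomers: OH mer, NCS cis; OH mer, NCS trans; OH fac, NCS cis.

3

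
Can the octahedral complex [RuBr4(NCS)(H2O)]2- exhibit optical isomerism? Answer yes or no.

Working through the distinct placements yields 2 geometric isomers: NCS and H2O mutually trans; NCS and H2O mutually cis.
Each arrangement has an internal mirror plane or centre of symmetry, so none is chiral.

no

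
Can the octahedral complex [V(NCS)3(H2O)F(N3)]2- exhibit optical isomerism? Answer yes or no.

The six octahedral sites form three mutually perpendicular trans pairs.
There are 4 geometric isomers: NCS mer (3 arrangements); NCS fac (chiral).
One of these lacks any improper symmetry element and so occurs as an enantiomeric pair, giving 4 + 1 = 5 stereoisomers in total.

yes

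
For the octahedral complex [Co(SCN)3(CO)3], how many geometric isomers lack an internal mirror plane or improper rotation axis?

0

In an octahedral complex each vertex has one trans partner and four cis neighbours.
Working through the distinct placements yields 2 geometric isomers: SCN mer; SCN fac.
Each arrangement has an internal mirror plane or centre of symmetry, so none is chiral.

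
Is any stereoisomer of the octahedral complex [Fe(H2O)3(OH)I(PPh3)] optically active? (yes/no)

yes

In an octahedral complex each vertex has one trans partner and four cis neighbours.
Working through the distinct placements yields 4 geometric isomers: H2O mer (3 arrangements); H2O fac (chiral).
One of these lacks any improper symmetry element and so occurs as an enantiomeric pair, giving 4 + 1 = 5 stereoisomers in total.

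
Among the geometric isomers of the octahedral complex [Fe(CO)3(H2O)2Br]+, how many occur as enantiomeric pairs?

Working through the distinct placements yields 3 geometric isomers: CO mer, H2O trans; CO fac, H2O cis; CO mer, H2O cis.
Each arrangement has an internal mirror plane or centre of symmetry, so none is chiral.

0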